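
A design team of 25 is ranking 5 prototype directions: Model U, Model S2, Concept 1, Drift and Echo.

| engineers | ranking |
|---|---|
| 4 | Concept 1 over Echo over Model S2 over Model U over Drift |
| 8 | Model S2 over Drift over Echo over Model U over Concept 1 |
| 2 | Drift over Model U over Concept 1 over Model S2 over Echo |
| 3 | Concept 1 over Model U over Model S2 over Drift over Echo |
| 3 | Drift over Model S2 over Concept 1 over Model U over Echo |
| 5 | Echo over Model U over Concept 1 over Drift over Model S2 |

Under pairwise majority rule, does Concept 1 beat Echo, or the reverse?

Echo

Ballots ranking Concept 1 above Echo: 4 + 2 + 3 + 3 = 12.
Ballots ranking Echo above Concept 1: 25 − 12 = 13.
Echo wins the head-to-head 13–12.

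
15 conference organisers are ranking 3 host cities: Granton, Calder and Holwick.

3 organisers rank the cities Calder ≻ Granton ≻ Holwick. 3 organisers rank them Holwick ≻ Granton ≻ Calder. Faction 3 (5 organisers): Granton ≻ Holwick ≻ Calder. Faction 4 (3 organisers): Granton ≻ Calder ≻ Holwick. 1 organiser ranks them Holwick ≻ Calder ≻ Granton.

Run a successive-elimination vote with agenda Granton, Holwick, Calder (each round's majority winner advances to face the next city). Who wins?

Round 1: Granton vs Holwick — 11–4, Granton advances.
Round 2: Granton vs Calder — 11–4, Granton advances.
Granton survives the agenda.

Granton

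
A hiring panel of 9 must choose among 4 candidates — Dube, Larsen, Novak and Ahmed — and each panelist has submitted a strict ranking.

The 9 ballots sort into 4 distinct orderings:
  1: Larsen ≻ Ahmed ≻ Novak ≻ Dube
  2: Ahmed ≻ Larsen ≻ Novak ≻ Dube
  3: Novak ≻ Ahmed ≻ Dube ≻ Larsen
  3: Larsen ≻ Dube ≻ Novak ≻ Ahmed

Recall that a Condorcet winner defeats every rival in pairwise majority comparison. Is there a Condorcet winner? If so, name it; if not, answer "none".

Check each pair by majority over 9 ballots:
Dube vs Larsen: Larsen wins 6–3.
Dube vs Novak: Novak, 6–3.
Dube vs Ahmed: Ahmed, 6–3.
Larsen–Novak: Larsen 6–3.
Larsen–Ahmed: Ahmed 5–4.
Novak vs Ahmed: Novak wins 6–3.
No candidate is unbeaten: Dube loses to Larsen; Larsen loses to Ahmed; Novak loses to Larsen; Ahmed loses to Novak. In particular Larsen > Novak > Ahmed > Larsen is a majority cycle — no Condorcet winner exists.

none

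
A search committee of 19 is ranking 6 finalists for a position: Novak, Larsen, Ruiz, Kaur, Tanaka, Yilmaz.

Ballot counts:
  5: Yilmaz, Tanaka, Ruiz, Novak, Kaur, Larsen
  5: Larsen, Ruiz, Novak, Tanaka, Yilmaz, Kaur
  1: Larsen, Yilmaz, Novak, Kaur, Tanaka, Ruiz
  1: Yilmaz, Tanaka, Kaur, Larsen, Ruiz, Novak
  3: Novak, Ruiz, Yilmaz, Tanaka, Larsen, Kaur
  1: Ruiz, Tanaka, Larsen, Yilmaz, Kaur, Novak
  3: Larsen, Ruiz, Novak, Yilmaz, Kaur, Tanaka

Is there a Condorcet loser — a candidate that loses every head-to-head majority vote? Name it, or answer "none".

Pairwise majorities:
Novak vs Larsen: Larsen wins 11–8.
Novak vs Ruiz: Ruiz, 15–4.
Novak vs Kaur: Novak wins 17–2.
Novak vs Tanaka: Novak preferred on 5+1+3+3 = 12 ballots; Novak wins 12–7.
Novak vs Yilmaz: Novak preferred on 5+3+3 = 11 ballots; Novak wins 11–8.
Larsen vs Ruiz: Larsen is ranked higher on 5+1+1+3 = 10 ballots, Ruiz on 9. Larsen wins 10–9.
Larsen vs Kaur: Larsen wins 13–6.
Larsen vs Tanaka: 5+1+3 = 9 for Larsen, 10 for Tanaka — Tanaka by 10–9.
Larsen vs Yilmaz: Larsen is ranked higher on 5+1+1+3 = 10 ballots, Yilmaz on 9. Larsen wins 10–9.
Ruiz–Kaur: Ruiz 17–2.
Ruiz vs Tanaka: Ruiz, 12–7.
Ruiz–Yilmaz: Ruiz 12–7.
Kaur vs Tanaka: 4 to 15, Tanaka.
Kaur vs Yilmaz: Yilmaz, 19–0.
Tanaka vs Yilmaz: 6 to 13, Yilmaz.
Kaur is beaten in every head-to-head and is the Condorcet loser.

Kaur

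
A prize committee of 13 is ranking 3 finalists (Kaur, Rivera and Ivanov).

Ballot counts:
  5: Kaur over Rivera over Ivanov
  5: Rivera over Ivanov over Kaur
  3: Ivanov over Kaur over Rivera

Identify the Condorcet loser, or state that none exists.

Head-to-head results (13 jurors):
Kaur vs Rivera: Kaur is ranked higher on 5+3 = 8 ballots, Rivera on 5. Kaur wins 8–5.
Kaur–Ivanov: Ivanov 8–5.
Rivera vs Ivanov: Rivera wins 10–3.
Every nominee wins at least one matchup (Kaur beats Rivera; Rivera beats Ivanov; Ivanov beats Kaur), so there is no Condorcet loser.

none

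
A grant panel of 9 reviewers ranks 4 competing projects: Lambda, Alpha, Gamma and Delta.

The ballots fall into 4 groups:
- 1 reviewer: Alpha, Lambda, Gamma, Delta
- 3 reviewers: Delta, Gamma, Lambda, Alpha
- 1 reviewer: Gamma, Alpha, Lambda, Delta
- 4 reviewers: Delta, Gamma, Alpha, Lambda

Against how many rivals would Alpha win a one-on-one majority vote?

Alpha against each rival (9 reviewers):
Alpha vs Lambda: Alpha, 6–3.
Alpha vs Gamma: Gamma wins 8–1.
Alpha vs Delta: Alpha preferred on 1+1 = 2 ballots; Delta wins 7–2.
Alpha beats Lambda; loses to Gamma, Delta — 1 pairwise win.

1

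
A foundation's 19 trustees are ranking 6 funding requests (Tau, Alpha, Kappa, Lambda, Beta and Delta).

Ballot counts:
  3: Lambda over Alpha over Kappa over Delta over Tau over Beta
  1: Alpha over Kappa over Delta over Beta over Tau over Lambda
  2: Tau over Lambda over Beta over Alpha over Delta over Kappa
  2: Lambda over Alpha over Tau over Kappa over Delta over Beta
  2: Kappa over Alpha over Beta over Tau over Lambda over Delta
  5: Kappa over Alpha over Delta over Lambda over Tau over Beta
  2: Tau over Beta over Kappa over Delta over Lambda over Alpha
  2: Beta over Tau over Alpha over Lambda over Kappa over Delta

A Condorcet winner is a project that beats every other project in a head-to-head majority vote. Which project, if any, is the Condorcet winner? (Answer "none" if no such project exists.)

Alpha

Pairwise majorities:
Tau vs Alpha: Alpha wins 13–6.
Tau vs Kappa: Kappa, 11–8.
Tau vs Lambda: Lambda wins 10–9.
Tau–Beta: Tau 14–5.
Tau–Delta: Tau 10–9.
Alpha vs Kappa: Alpha wins 10–9.
Alpha vs Lambda: Alpha wins 10–9.
Alpha vs Beta: Alpha, 13–6.
Alpha–Delta: Alpha 17–2.
Kappa–Lambda: Kappa 10–9.
Kappa vs Beta: Kappa, 13–6.
Kappa vs Delta: Kappa wins 17–2.
Lambda–Beta: Lambda 12–7.
Lambda vs Delta: Lambda, 11–8.
Beta vs Delta: Delta, 11–8.
Alpha beats each of Tau, Kappa, Lambda, Beta, Delta — Alpha is the Condorcet winner.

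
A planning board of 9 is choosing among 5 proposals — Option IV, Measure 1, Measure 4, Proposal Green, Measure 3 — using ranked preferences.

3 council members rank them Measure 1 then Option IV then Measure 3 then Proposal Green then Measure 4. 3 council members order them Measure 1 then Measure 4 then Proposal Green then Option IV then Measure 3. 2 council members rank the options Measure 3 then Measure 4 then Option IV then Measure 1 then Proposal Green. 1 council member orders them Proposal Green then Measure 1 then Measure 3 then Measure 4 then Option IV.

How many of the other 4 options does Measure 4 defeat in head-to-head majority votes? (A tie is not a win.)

Measure 4 against each rival (9 council members):
Measure 4 vs Option IV: Measure 4, 6–3.
Measure 4 vs Measure 1: Measure 4 preferred on 2 ballots; Measure 1 wins 7–2.
Measure 4 vs Proposal Green: Measure 4 wins 5–4.
Measure 4 vs Measure 3: 3 to 6, Measure 3.
Measure 4 beats Option IV, Proposal Green; loses to Measure 1, Measure 3 — 2 pairwise wins.

2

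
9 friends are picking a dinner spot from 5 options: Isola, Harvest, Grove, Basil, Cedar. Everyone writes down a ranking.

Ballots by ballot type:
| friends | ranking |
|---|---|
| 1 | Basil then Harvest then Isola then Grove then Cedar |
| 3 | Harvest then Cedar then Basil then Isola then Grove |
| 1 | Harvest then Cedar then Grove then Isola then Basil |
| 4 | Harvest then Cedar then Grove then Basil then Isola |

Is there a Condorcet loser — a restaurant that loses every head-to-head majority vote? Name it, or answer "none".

Isola

Pairwise majorities:
Isola vs Harvest: 0 for Isola, 9 for Harvest — Harvest by 9–0.
Isola vs Grove: Isola preferred on 1+3 = 4 ballots; Grove wins 5–4.
Isola vs Basil: Isola preferred on 1 ballot; Basil wins 8–1.
Isola vs Cedar: Isola is ranked higher on 1 ballot, Cedar on 8. Cedar wins 8–1.
Harvest vs Grove: 9 to 0, Harvest.
Harvest vs Basil: Harvest preferred on 3+1+4 = 8 ballots; Harvest wins 8–1.
Harvest vs Cedar: Harvest wins 9–0.
Grove–Basil: Grove 5–4.
Grove vs Cedar: 1 for Grove, 8 for Cedar — Cedar by 8–1.
Basil vs Cedar: 1 for Basil, 8 for Cedar — Cedar by 8–1.
Isola loses to every other restaurant — it is the Condorcet loser.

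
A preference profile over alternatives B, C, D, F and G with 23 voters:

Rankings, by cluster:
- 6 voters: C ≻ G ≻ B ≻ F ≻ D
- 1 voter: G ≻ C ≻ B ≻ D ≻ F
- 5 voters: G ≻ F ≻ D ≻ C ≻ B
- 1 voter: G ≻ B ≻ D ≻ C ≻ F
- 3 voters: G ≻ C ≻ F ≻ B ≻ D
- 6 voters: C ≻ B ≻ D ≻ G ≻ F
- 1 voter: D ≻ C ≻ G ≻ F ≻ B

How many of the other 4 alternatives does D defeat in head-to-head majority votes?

D against each rival (23 voters):
D vs B: D is ranked higher on 5+1 = 6 ballots, B on 17. B wins 17–6.
D vs C: C wins 16–7.
D vs F: 1+1+6+1 = 9 for D, 14 for F — F by 14–9.
D–G: G 16–7.
D beats no one; loses to B, C, F, G — 0 pairwise wins.

0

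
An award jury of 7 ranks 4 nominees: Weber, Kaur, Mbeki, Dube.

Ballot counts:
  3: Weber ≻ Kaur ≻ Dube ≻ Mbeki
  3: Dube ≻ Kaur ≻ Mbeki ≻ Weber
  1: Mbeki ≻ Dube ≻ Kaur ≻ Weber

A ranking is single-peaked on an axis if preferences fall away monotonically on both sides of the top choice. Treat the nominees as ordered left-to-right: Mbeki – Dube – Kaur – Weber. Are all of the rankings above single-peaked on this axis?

Axis positions: Mbeki=1, Dube=2, Kaur=3, Weber=4.
Type 1 (peak Weber at position 4): ranking walks positions 4-3-2-1, expanding outward from the peak — single-peaked.
Type 2 (peak Dube at position 2): ranking walks positions 2-3-1-4, expanding outward from the peak — single-peaked.
Type 3 (peak Mbeki at position 1): ranking walks positions 1-2-3-4, expanding outward from the peak — single-peaked.
Every ranking is single-peaked on this axis.

yes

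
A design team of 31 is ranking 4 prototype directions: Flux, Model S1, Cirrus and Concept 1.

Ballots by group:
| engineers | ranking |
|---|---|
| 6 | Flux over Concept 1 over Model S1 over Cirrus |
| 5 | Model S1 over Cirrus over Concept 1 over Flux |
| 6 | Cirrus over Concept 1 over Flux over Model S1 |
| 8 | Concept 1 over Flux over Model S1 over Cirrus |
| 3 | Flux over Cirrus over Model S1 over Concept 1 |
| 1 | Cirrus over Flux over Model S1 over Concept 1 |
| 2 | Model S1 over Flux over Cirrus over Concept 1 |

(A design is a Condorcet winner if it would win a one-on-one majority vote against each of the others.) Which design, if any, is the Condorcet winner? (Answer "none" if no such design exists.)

Check each pair by majority over 31 ballots:
Flux–Model S1: Flux 24–7.
Flux vs Cirrus: Flux is ranked higher on 6+8+3+2 = 19 ballots, Cirrus on 12. Flux wins 19–12.
Flux vs Concept 1: Concept 1 wins 19–12.
Model S1–Cirrus: Model S1 21–10.
Model S1 vs Concept 1: Concept 1, 20–11.
Cirrus vs Concept 1: Cirrus is ranked higher on 5+6+3+1+2 = 17 ballots, Concept 1 on 14. Cirrus wins 17–14.
No design is unbeaten: Flux loses to Concept 1; Model S1 loses to Flux; Cirrus loses to Flux; Concept 1 loses to Cirrus. In particular Flux beats Cirrus beats Concept 1 beats Flux is a majority cycle — no Condorcet winner exists.

none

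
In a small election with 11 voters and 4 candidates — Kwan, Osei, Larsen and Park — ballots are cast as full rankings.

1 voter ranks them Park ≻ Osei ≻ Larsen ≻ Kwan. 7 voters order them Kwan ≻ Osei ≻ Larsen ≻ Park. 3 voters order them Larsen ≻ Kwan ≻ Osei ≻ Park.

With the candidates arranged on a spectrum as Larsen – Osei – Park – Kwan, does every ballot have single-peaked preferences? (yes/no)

Axis positions: Larsen=1, Osei=2, Park=3, Kwan=4.
Bloc 1 (peak Park at position 3): ranking walks positions 3-2-1-4, expanding outward from the peak — single-peaked.
Bloc 2: ranking walks positions 4-2-1-3; Osei is ranked above Park even though Park lies between Osei and the peak Kwan on the axis — preferences dip and rise again. Not single-peaked.
Bloc 3: ranking walks positions 1-4-2-3; Kwan is ranked above Osei even though Osei lies between Kwan and the peak Larsen on the axis — preferences dip and rise again. Not single-peaked.
Bloc 2 violates single-peakedness, so the profile is not single-peaked on this axis.

no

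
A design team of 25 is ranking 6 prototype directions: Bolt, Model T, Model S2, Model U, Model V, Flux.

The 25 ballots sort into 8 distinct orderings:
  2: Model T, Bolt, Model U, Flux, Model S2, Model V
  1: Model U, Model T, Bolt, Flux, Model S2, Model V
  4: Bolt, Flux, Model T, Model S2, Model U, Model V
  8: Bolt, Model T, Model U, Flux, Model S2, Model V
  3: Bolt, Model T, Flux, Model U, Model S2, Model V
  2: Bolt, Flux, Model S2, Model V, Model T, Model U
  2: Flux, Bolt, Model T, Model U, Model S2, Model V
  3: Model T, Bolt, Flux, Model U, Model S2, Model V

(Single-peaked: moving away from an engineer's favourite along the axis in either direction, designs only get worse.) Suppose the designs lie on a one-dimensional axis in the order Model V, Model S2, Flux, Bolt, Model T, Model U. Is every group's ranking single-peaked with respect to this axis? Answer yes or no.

yes

Axis positions: Model V=1, Model S2=2, Flux=3, Bolt=4, Model T=5, Model U=6.
Group 1 (peak Model T at position 5): ranking walks positions 5-4-6-3-2-1, expanding outward from the peak — single-peaked.
Group 2 (peak Model U at position 6): ranking walks positions 6-5-4-3-2-1, expanding outward from the peak — single-peaked.
Group 3 (peak Bolt at position 4): ranking walks positions 4-3-5-2-6-1, expanding outward from the peak — single-peaked.
Group 4 (peak Bolt at position 4): ranking walks positions 4-5-6-3-2-1, expanding outward from the peak — single-peaked.
Group 5 (peak Bolt at position 4): ranking walks positions 4-5-3-6-2-1, expanding outward from the peak — single-peaked.
Group 6 (peak Bolt at position 4): ranking walks positions 4-3-2-1-5-6, expanding outward from the peak — single-peaked.
Group 7 (peak Flux at position 3): ranking walks positions 3-4-5-6-2-1, expanding outward from the peak — single-peaked.
Group 8 (peak Model T at position 5): ranking walks positions 5-4-3-6-2-1, expanding outward from the peak — single-peaked.
Every ranking is single-peaked on this axis.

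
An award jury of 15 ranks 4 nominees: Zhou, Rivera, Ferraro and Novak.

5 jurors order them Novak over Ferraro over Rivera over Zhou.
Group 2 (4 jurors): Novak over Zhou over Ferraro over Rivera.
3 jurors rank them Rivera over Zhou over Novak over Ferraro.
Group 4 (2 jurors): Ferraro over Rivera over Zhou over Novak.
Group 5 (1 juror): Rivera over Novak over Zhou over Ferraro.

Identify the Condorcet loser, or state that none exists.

none

Head-to-head results (15 jurors):
Zhou vs Rivera: Zhou preferred on 4 ballots; Rivera wins 11–4.
Zhou vs Ferraro: 4+3+1 = 8 for Zhou, 7 for Ferraro — Zhou by 8–7.
Zhou–Novak: Novak 10–5.
Rivera vs Ferraro: 3+1 = 4 for Rivera, 11 for Ferraro — Ferraro by 11–4.
Rivera vs Novak: Novak wins 9–6.
Ferraro vs Novak: 2 for Ferraro, 13 for Novak — Novak by 13–2.
No nominee is winless: Zhou beats Ferraro; Rivera beats Zhou; Ferraro beats Rivera; Novak beats Zhou. There is no Condorcet loser.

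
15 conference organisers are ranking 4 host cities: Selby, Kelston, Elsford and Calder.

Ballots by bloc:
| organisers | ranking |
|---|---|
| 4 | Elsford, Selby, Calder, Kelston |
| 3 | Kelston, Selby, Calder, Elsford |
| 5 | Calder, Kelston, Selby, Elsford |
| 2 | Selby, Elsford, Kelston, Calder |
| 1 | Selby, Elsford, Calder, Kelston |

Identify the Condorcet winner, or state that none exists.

Head-to-head results (15 organisers):
Selby vs Kelston: 7 to 8, Kelston.
Selby vs Elsford: Selby is ranked higher on 3+5+2+1 = 11 ballots, Elsford on 4. Selby wins 11–4.
Selby vs Calder: 10 to 5, Selby.
Kelston vs Elsford: Kelston preferred on 3+5 = 8 ballots; Kelston wins 8–7.
Kelston vs Calder: 5 to 10, Calder.
Elsford vs Calder: Elsford is ranked higher on 4+2+1 = 7 ballots, Calder on 8. Calder wins 8–7.
No city is unbeaten: Selby loses to Kelston; Kelston loses to Calder; Elsford loses to Selby; Calder loses to Selby. In particular Selby → Calder → Kelston → Selby is a majority cycle — no Condorcet winner exists.

none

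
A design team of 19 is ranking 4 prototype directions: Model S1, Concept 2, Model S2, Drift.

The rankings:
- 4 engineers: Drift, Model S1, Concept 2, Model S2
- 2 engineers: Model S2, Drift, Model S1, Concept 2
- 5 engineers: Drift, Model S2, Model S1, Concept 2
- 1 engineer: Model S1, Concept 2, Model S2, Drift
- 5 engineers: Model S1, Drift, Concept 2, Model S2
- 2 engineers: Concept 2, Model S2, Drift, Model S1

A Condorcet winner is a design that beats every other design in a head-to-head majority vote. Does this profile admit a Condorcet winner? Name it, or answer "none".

Drift

Pairwise majorities:
Model S1 vs Concept 2: Model S1 is ranked higher on 4+2+5+1+5 = 17 ballots, Concept 2 on 2. Model S1 wins 17–2.
Model S1 vs Model S2: 10 to 9, Model S1.
Model S1–Drift: Drift 13–6.
Concept 2 vs Model S2: 4+1+5+2 = 12 for Concept 2, 7 for Model S2 — Concept 2 by 12–7.
Concept 2 vs Drift: 1+2 = 3 for Concept 2, 16 for Drift — Drift by 16–3.
Model S2 vs Drift: 2+1+2 = 5 for Model S2, 14 for Drift — Drift by 14–5.
Drift defeats every rival head-to-head and is the Condorcet winner.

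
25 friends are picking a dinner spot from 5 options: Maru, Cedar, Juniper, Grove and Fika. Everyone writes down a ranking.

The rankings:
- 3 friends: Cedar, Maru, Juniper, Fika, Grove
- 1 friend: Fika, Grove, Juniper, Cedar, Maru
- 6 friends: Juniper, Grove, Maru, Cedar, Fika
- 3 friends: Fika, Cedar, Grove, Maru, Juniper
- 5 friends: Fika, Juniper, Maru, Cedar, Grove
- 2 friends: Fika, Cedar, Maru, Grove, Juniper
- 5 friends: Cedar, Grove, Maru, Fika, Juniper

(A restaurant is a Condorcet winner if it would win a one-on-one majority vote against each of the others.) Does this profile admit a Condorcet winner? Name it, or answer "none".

Check each pair by majority over 25 ballots:
Maru vs Cedar: Cedar, 14–11.
Maru vs Juniper: Maru, 13–12.
Maru vs Grove: Grove wins 15–10.
Maru vs Fika: Maru, 14–11.
Cedar vs Juniper: Cedar wins 13–12.
Cedar–Grove: Cedar 18–7.
Cedar vs Fika: Cedar, 14–11.
Juniper vs Grove: Juniper wins 14–11.
Juniper vs Fika: Fika, 16–9.
Grove vs Fika: Fika wins 14–11.
Cedar beats each of Maru, Juniper, Grove, Fika — Cedar is the Condorcet winner.

Cedar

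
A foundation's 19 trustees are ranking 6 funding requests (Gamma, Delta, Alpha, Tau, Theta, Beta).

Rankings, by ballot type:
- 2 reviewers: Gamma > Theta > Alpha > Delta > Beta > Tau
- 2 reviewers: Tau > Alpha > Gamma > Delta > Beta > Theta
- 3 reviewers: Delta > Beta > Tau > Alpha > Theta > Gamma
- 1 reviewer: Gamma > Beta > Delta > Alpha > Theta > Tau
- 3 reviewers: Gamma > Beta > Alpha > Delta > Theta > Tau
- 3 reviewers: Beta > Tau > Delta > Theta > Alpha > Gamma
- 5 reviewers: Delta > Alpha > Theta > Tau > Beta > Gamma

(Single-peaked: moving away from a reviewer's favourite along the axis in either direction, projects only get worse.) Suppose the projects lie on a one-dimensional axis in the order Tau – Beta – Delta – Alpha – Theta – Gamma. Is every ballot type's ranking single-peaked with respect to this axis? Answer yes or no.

no

Axis positions: Tau=1, Beta=2, Delta=3, Alpha=4, Theta=5, Gamma=6.
Ballot type 1 (peak Gamma at position 6): ranking walks positions 6-5-4-3-2-1, expanding outward from the peak — single-peaked.
Ballot type 2: ranking walks positions 1-4-6-3-2-5; Alpha is ranked above Beta even though Beta lies between Alpha and the peak Tau on the axis — preferences dip and rise again. Not single-peaked.
Ballot type 3 (peak Delta at position 3): ranking walks positions 3-2-1-4-5-6, expanding outward from the peak — single-peaked.
Ballot type 4: ranking walks positions 6-2-3-4-5-1; Beta is ranked above Theta even though Theta lies between Beta and the peak Gamma on the axis — preferences dip and rise again. Not single-peaked.
Ballot type 5: ranking walks positions 6-2-4-3-5-1; Beta is ranked above Theta even though Theta lies between Beta and the peak Gamma on the axis — preferences dip and rise again. Not single-peaked.
Ballot type 6: ranking walks positions 2-1-3-5-4-6; Theta is ranked above Alpha even though Alpha lies between Theta and the peak Beta on the axis — preferences dip and rise again. Not single-peaked.
Ballot type 7: ranking walks positions 3-4-5-1-2-6; Tau is ranked above Beta even though Beta lies between Tau and the peak Delta on the axis — preferences dip and rise again. Not single-peaked.
Ballot type 2 violates single-peakedness, so the profile is not single-peaked on this axis.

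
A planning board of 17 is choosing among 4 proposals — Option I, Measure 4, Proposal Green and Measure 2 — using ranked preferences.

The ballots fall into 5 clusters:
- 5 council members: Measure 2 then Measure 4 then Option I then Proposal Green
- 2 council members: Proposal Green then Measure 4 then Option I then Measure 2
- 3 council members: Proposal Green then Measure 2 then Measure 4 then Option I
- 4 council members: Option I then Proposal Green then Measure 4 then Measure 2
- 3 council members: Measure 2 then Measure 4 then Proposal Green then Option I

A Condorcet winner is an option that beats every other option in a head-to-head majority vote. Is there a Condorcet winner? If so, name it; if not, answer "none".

none

Check each pair by majority over 17 ballots:
Option I vs Measure 4: Option I preferred on 4 ballots; Measure 4 wins 13–4.
Option I vs Proposal Green: 9 to 8, Option I.
Option I vs Measure 2: Option I preferred on 2+4 = 6 ballots; Measure 2 wins 11–6.
Measure 4 vs Proposal Green: 5+3 = 8 for Measure 4, 9 for Proposal Green — Proposal Green by 9–8.
Measure 4 vs Measure 2: 2+4 = 6 for Measure 4, 11 for Measure 2 — Measure 2 by 11–6.
Proposal Green vs Measure 2: 9 to 8, Proposal Green.
Each option drops at least one matchup (Option I loses to Measure 4; Measure 4 loses to Proposal Green; Proposal Green loses to Option I; Measure 2 loses to Proposal Green); the cycle Option I → Proposal Green → Measure 4 → Option I rules out a Condorcet winner.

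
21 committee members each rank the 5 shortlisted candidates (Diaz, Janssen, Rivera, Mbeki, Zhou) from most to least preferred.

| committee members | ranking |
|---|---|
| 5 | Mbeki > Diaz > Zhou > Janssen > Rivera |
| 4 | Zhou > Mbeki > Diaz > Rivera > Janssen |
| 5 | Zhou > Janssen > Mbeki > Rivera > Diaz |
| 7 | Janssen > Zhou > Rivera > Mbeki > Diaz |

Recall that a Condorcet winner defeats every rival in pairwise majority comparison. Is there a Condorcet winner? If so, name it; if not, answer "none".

Zhou

Head-to-head results (21 committee members):
Diaz vs Janssen: 5+4 = 9 for Diaz, 12 for Janssen — Janssen by 12–9.
Diaz vs Rivera: Diaz is ranked higher on 5+4 = 9 ballots, Rivera on 12. Rivera wins 12–9.
Diaz vs Mbeki: 0 to 21, Mbeki.
Diaz vs Zhou: Diaz is ranked higher on 5 ballots, Zhou on 16. Zhou wins 16–5.
Janssen vs Rivera: 5+5+7 = 17 for Janssen, 4 for Rivera — Janssen by 17–4.
Janssen vs Mbeki: Janssen is ranked higher on 5+7 = 12 ballots, Mbeki on 9. Janssen wins 12–9.
Janssen vs Zhou: Janssen is ranked higher on 7 ballots, Zhou on 14. Zhou wins 14–7.
Rivera vs Mbeki: 7 for Rivera, 14 for Mbeki — Mbeki by 14–7.
Rivera vs Zhou: 0 to 21, Zhou.
Mbeki vs Zhou: 5 for Mbeki, 16 for Zhou — Zhou by 16–5.
Zhou wins every pairwise contest, so Zhou is the Condorcet winner.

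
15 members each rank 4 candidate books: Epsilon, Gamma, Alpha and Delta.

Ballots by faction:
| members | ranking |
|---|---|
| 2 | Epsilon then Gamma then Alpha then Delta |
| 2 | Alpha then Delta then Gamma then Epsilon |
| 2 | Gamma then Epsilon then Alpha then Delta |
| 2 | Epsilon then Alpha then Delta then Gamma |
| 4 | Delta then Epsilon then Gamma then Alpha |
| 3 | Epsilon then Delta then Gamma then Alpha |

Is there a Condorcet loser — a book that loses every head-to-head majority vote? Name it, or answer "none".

Pairwise majorities:
Epsilon vs Gamma: Epsilon is ranked higher on 2+2+4+3 = 11 ballots, Gamma on 4. Epsilon wins 11–4.
Epsilon vs Alpha: Epsilon preferred on 2+2+2+4+3 = 13 ballots; Epsilon wins 13–2.
Epsilon vs Delta: 9 to 6, Epsilon.
Gamma vs Alpha: Gamma wins 11–4.
Gamma vs Delta: Gamma preferred on 2+2 = 4 ballots; Delta wins 11–4.
Alpha vs Delta: Alpha preferred on 2+2+2+2 = 8 ballots; Alpha wins 8–7.
Each book has at least one pairwise win (Epsilon beats Gamma; Gamma beats Alpha; Alpha beats Delta; Delta beats Gamma) — no Condorcet loser.

none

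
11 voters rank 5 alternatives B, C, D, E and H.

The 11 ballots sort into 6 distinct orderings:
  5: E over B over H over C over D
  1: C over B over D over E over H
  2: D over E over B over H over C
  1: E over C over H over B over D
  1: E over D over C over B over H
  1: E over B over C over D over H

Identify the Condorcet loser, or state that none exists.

D

Pairwise majorities:
B vs C: 8 to 3, B.
B vs D: B wins 8–3.
B vs E: E wins 10–1.
B vs H: B, 10–1.
C vs D: C is ranked higher on 5+1+1+1 = 8 ballots, D on 3. C wins 8–3.
C vs E: 1 to 10, E.
C vs H: 4 to 7, H.
D–E: E 8–3.
D vs H: H wins 6–5.
E vs H: 11 to 0, E.
D loses to every other alternative — it is the Condorcet loser.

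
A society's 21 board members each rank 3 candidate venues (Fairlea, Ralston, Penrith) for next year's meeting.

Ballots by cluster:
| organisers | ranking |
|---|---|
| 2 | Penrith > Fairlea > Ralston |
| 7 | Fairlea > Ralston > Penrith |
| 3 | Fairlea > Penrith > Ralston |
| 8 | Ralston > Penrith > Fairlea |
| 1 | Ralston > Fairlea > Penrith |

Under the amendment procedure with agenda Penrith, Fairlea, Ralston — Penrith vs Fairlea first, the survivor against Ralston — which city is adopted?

Fairlea

Round 1: Penrith vs Fairlea — 10–11, Fairlea advances.
Round 2: Fairlea vs Ralston — 12–9, Fairlea advances.
The agenda winner is Fairlea.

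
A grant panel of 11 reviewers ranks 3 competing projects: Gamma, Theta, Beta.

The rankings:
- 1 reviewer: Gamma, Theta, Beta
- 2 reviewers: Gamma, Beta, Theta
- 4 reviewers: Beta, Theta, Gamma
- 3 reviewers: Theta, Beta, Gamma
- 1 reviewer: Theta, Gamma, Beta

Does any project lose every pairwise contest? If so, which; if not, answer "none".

Pairwise majorities:
Gamma vs Theta: Gamma is ranked higher on 1+2 = 3 ballots, Theta on 8. Theta wins 8–3.
Gamma–Beta: Beta 7–4.
Theta vs Beta: 1+3+1 = 5 for Theta, 6 for Beta — Beta by 6–5.
Gamma is beaten in every head-to-head and is the Condorcet loser.

Gamma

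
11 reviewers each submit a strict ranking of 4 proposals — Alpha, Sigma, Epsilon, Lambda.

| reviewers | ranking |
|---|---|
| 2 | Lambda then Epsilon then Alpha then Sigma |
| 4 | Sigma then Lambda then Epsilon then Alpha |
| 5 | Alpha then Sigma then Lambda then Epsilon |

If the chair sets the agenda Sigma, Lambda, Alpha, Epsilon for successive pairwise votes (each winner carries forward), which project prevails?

Round 1: Sigma vs Lambda — 9–2, Sigma advances.
Round 2: Sigma vs Alpha — 4–7, Alpha advances.
Round 3: Alpha vs Epsilon — 5–6, Epsilon advances.
Epsilon survives the agenda.

Epsilon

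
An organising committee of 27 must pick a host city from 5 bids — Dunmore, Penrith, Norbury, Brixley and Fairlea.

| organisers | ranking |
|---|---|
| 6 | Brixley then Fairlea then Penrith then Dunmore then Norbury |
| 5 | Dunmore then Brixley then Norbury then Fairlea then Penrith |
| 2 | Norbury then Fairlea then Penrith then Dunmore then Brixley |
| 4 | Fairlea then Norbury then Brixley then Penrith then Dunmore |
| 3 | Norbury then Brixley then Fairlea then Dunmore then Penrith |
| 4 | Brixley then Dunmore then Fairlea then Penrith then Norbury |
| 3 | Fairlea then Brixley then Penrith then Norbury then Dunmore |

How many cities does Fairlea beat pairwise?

3

Fairlea against each rival (27 organisers):
Fairlea vs Dunmore: 18 to 9, Fairlea.
Fairlea vs Penrith: Fairlea is ranked higher on 27 ballots, Penrith on 0. Fairlea wins 27–0.
Fairlea vs Norbury: Fairlea, 17–10.
Fairlea vs Brixley: 9 to 18, Brixley.
Fairlea beats Dunmore, Penrith, Norbury; loses to Brixley — 3 pairwise wins.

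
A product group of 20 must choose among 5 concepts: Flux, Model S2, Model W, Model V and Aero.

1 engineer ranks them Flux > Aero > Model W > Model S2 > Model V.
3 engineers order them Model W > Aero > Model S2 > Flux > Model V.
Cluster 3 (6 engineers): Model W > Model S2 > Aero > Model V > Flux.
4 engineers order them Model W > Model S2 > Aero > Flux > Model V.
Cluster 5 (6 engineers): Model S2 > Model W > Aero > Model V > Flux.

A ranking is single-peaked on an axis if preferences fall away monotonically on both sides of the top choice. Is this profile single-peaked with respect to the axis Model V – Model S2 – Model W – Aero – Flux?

Axis positions: Model V=1, Model S2=2, Model W=3, Aero=4, Flux=5.
Cluster 1 (peak Flux at position 5): ranking walks positions 5-4-3-2-1, expanding outward from the peak — single-peaked.
Cluster 2 (peak Model W at position 3): ranking walks positions 3-4-2-5-1, expanding outward from the peak — single-peaked.
Cluster 3 (peak Model W at position 3): ranking walks positions 3-2-4-1-5, expanding outward from the peak — single-peaked.
Cluster 4 (peak Model W at position 3): ranking walks positions 3-2-4-5-1, expanding outward from the peak — single-peaked.
Cluster 5 (peak Model S2 at position 2): ranking walks positions 2-3-4-1-5, expanding outward from the peak — single-peaked.
Every ranking is single-peaked on this axis.

yes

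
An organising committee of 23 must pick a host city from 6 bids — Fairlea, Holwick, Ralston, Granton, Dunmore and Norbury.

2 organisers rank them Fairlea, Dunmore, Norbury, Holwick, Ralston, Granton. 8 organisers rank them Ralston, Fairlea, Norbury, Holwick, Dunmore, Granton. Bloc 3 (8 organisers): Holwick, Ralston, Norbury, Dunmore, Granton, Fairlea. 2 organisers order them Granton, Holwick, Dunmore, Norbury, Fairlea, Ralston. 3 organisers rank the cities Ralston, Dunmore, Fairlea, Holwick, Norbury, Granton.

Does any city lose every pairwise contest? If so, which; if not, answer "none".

Granton

Pairwise majorities:
Fairlea–Holwick: Fairlea 13–10.
Fairlea vs Ralston: Ralston wins 19–4.
Fairlea vs Granton: 2+8+3 = 13 for Fairlea, 10 for Granton — Fairlea by 13–10.
Fairlea vs Dunmore: Fairlea preferred on 2+8 = 10 ballots; Dunmore wins 13–10.
Fairlea vs Norbury: Fairlea, 13–10.
Holwick vs Ralston: Holwick, 12–11.
Holwick vs Granton: 21 to 2, Holwick.
Holwick vs Dunmore: Holwick wins 18–5.
Holwick vs Norbury: Holwick is ranked higher on 8+2+3 = 13 ballots, Norbury on 10. Holwick wins 13–10.
Ralston vs Granton: Ralston is ranked higher on 2+8+8+3 = 21 ballots, Granton on 2. Ralston wins 21–2.
Ralston vs Dunmore: Ralston is ranked higher on 8+8+3 = 19 ballots, Dunmore on 4. Ralston wins 19–4.
Ralston vs Norbury: Ralston preferred on 8+8+3 = 19 ballots; Ralston wins 19–4.
Granton vs Dunmore: Granton is ranked higher on 2 ballots, Dunmore on 21. Dunmore wins 21–2.
Granton vs Norbury: Granton preferred on 2 ballots; Norbury wins 21–2.
Dunmore vs Norbury: 2+2+3 = 7 for Dunmore, 16 for Norbury — Norbury by 16–7.
Granton loses to every other city — it is the Condorcet loser.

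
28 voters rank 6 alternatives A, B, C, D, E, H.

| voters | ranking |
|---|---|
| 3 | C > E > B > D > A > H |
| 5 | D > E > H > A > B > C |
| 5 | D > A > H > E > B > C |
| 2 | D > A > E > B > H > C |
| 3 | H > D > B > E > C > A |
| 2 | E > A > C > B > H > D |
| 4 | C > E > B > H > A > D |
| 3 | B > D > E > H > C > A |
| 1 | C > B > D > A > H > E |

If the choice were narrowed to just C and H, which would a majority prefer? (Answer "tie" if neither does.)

H

Ballots ranking C above H: 3 + 2 + 4 + 1 = 10.
Ballots ranking H above C: 28 − 10 = 18.
H wins the head-to-head 18–10.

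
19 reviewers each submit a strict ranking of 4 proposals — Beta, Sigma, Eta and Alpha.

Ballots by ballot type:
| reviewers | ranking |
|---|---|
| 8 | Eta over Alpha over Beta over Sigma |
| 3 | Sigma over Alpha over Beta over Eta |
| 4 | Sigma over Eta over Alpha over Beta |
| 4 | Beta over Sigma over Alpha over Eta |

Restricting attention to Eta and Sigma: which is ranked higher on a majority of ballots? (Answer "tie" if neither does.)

Sigma

Ballots ranking Eta above Sigma: 8.
Ballots ranking Sigma above Eta: 19 − 8 = 11.
Sigma wins the head-to-head 11–8.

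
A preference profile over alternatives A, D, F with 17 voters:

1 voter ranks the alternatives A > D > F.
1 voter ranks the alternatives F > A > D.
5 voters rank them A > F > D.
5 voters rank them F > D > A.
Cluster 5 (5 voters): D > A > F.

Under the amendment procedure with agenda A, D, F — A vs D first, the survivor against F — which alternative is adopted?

F

Round 1: A vs D — 7–10, D advances.
Round 2: D vs F — 6–11, F advances.
F survives the agenda.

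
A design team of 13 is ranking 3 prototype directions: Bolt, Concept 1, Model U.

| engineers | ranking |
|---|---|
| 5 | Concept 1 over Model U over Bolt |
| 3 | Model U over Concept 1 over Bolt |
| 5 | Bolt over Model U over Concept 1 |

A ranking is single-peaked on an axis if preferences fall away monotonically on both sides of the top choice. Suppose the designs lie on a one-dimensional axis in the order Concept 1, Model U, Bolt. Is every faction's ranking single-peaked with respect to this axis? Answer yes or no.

yes

Axis positions: Concept 1=1, Model U=2, Bolt=3.
Faction 1 (peak Concept 1 at position 1): ranking walks positions 1-2-3, expanding outward from the peak — single-peaked.
Faction 2 (peak Model U at position 2): ranking walks positions 2-1-3, expanding outward from the peak — single-peaked.
Faction 3 (peak Bolt at position 3): ranking walks positions 3-2-1, expanding outward from the peak — single-peaked.
Every ranking is single-peaked on this axis.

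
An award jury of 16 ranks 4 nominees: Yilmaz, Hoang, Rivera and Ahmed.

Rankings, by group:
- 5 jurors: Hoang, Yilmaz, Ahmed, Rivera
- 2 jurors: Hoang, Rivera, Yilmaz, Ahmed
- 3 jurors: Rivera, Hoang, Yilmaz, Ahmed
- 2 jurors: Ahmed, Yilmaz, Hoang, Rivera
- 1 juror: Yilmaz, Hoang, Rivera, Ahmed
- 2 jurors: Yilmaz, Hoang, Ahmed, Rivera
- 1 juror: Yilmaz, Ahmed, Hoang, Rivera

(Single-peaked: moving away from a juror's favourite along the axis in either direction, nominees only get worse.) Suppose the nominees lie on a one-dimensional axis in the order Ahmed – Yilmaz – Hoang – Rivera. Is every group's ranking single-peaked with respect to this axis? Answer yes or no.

Axis positions: Ahmed=1, Yilmaz=2, Hoang=3, Rivera=4.
Group 1 (peak Hoang at position 3): ranking walks positions 3-2-1-4, expanding outward from the peak — single-peaked.
Group 2 (peak Hoang at position 3): ranking walks positions 3-4-2-1, expanding outward from the peak — single-peaked.
Group 3 (peak Rivera at position 4): ranking walks positions 4-3-2-1, expanding outward from the peak — single-peaked.
Group 4 (peak Ahmed at position 1): ranking walks positions 1-2-3-4, expanding outward from the peak — single-peaked.
Group 5 (peak Yilmaz at position 2): ranking walks positions 2-3-4-1, expanding outward from the peak — single-peaked.
Group 6 (peak Yilmaz at position 2): ranking walks positions 2-3-1-4, expanding outward from the peak — single-peaked.
Group 7 (peak Yilmaz at position 2): ranking walks positions 2-1-3-4, expanding outward from the peak — single-peaked.
Every ranking is single-peaked on this axis.

yes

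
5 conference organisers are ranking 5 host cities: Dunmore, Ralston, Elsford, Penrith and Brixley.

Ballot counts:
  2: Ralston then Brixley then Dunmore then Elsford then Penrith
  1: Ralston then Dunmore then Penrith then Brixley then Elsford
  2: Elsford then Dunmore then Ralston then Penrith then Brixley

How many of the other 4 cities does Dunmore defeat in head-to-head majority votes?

3

Dunmore against each rival (5 organisers):
Dunmore vs Ralston: Dunmore preferred on 2 ballots; Ralston wins 3–2.
Dunmore vs Elsford: Dunmore wins 3–2.
Dunmore vs Penrith: 2+1+2 = 5 for Dunmore, 0 for Penrith — Dunmore by 5–0.
Dunmore vs Brixley: Dunmore is ranked higher on 1+2 = 3 ballots, Brixley on 2. Dunmore wins 3–2.
Dunmore beats Elsford, Penrith, Brixley; loses to Ralston — 3 pairwise wins.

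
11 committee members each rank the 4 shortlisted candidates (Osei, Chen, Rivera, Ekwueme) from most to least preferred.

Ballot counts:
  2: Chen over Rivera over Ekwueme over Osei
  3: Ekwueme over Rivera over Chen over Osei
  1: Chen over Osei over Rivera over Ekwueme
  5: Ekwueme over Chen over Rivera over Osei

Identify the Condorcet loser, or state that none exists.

Pairwise majorities:
Osei vs Chen: Osei is ranked higher on 0 ballots, Chen on 11. Chen wins 11–0.
Osei vs Rivera: 1 for Osei, 10 for Rivera — Rivera by 10–1.
Osei vs Ekwueme: 1 for Osei, 10 for Ekwueme — Ekwueme by 10–1.
Chen vs Rivera: 8 to 3, Chen.
Chen–Ekwueme: Ekwueme 8–3.
Rivera vs Ekwueme: Rivera preferred on 2+1 = 3 ballots; Ekwueme wins 8–3.
Only Osei has no wins; Osei is the Condorcet loser.

Osei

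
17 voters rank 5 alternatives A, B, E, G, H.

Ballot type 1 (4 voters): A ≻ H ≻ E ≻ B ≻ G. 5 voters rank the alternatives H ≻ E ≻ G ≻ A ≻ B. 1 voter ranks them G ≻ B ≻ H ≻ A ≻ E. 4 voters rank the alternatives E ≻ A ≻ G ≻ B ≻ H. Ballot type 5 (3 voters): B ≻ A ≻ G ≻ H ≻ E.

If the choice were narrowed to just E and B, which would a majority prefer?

Ballots ranking E above B: 4 + 5 + 4 = 13.
Ballots ranking B above E: 17 − 13 = 4.
E wins the head-to-head 13–4.

E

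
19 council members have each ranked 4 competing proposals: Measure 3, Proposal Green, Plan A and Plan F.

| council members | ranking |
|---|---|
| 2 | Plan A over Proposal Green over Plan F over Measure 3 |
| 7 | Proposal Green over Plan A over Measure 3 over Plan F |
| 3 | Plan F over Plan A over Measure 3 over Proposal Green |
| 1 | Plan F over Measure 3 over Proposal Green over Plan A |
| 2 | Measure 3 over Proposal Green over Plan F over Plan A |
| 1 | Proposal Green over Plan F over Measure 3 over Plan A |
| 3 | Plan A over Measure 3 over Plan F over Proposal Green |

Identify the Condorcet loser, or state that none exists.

Plan F

Head-to-head results (19 council members):
Measure 3 vs Proposal Green: Proposal Green wins 10–9.
Measure 3 vs Plan A: 1+2+1 = 4 for Measure 3, 15 for Plan A — Plan A by 15–4.
Measure 3–Plan F: Measure 3 12–7.
Proposal Green vs Plan A: Proposal Green preferred on 7+1+2+1 = 11 ballots; Proposal Green wins 11–8.
Proposal Green vs Plan F: Proposal Green is ranked higher on 2+7+2+1 = 12 ballots, Plan F on 7. Proposal Green wins 12–7.
Plan A vs Plan F: Plan A preferred on 2+7+3 = 12 ballots; Plan A wins 12–7.
Plan F loses to every other option — it is the Condorcet loser.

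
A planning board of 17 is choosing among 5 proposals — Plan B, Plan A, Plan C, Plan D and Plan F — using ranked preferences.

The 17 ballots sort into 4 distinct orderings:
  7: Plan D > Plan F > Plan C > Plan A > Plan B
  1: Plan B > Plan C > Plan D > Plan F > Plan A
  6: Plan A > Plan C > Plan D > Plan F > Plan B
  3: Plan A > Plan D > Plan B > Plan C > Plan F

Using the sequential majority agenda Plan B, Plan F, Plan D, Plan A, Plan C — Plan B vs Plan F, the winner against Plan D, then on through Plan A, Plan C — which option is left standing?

Plan A

Round 1: Plan B vs Plan F — 4–13, Plan F advances.
Round 2: Plan F vs Plan D — 0–17, Plan D advances.
Round 3: Plan D vs Plan A — 8–9, Plan A advances.
Round 4: Plan A vs Plan C — 9–8, Plan A advances.
Plan A survives the agenda.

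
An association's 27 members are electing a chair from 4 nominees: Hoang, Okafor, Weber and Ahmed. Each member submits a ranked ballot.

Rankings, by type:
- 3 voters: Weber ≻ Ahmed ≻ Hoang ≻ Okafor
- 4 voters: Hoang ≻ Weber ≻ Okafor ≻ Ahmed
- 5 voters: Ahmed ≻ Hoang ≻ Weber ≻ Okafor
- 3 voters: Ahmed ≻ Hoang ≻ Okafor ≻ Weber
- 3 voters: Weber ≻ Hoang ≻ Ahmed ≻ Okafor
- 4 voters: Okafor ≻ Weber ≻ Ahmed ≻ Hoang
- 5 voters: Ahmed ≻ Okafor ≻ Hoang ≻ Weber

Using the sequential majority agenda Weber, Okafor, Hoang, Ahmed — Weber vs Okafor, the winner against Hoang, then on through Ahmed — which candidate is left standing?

Ahmed

Round 1: Weber vs Okafor — 15–12, Weber advances.
Round 2: Weber vs Hoang — 10–17, Hoang advances.
Round 3: Hoang vs Ahmed — 7–20, Ahmed advances.
The agenda winner is Ahmed.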